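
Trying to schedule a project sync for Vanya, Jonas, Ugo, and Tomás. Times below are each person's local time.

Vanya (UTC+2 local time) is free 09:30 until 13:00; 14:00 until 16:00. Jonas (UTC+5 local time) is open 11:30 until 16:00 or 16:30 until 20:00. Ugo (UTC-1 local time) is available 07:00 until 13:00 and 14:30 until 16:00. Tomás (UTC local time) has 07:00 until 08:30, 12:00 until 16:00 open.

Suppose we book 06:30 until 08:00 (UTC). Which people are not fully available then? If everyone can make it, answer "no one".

Vanya in UTC: 07:30-11:00, 12:00-14:00 (subtract 2h to convert from UTC+2).
Jonas in UTC: 06:30-11:00, 11:30-15:00 (subtract 5h to convert from UTC+5).
Ugo in UTC: 08:00-14:00, 15:30-17:00 (add 1h to convert from UTC-1).
Tomás in UTC: 07:00-08:30, 12:00-16:00.
Vanya: not fully free for 06:30-08:00. Jonas: free for 06:30-08:00. Ugo: not fully free for 06:30-08:00. Tomás: not fully free for 06:30-08:00.

Tomás, Ugo, Vanya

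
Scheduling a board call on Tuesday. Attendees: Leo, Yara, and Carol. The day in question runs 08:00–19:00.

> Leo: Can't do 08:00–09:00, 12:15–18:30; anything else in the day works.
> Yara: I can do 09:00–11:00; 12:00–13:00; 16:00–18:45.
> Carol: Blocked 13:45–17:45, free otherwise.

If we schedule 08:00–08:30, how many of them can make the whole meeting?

Leo free: 09:00-12:15, 18:30-19:00 (invert busy blocks within the working day).
Yara free: 09:00-11:00, 12:00-13:00, 16:00-18:45.
Carol free: 08:00-13:45, 17:45-19:00 (invert busy blocks within the working day).
Carol can make the full 08:00-08:30 slot — that's 1.

1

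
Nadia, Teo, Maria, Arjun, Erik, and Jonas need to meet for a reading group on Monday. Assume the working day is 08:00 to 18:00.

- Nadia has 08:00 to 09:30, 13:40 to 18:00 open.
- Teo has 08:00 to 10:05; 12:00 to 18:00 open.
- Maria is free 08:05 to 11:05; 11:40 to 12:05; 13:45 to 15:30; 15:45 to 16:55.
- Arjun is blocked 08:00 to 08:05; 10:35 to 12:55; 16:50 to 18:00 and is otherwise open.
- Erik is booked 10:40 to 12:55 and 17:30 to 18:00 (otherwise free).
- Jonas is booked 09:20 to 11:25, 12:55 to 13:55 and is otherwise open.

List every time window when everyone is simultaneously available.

Nadia free: 08:00-09:30, 13:40-18:00.
Teo free: 08:00-10:05, 12:00-18:00.
Maria free: 08:05-11:05, 11:40-12:05, 13:45-15:30, 15:45-16:55.
Arjun free: 08:05-10:35, 12:55-16:50 (invert busy blocks within the working day).
Erik free: 08:00-10:40, 12:55-17:30 (invert busy blocks within the working day).
Jonas free: 08:00-09:20, 11:25-12:55, 13:55-18:00 (invert busy blocks within the working day).
Nadia ∩ Teo: 08:00-09:30, 13:40-18:00.
Nadia ∩ Teo ∩ Maria: 08:05-09:30, 13:45-15:30, 15:45-16:55.
Nadia ∩ Teo ∩ Maria ∩ Arjun: 08:05-09:30, 13:45-15:30, 15:45-16:50.
Nadia ∩ Teo ∩ Maria ∩ Arjun ∩ Erik: 08:05-09:30, 13:45-15:30, 15:45-16:50.
Nadia ∩ Teo ∩ Maria ∩ Arjun ∩ Erik ∩ Jonas: 08:05-09:20, 13:55-15:30, 15:45-16:50.

08:05-09:20, 13:55-15:30, 15:45-16:50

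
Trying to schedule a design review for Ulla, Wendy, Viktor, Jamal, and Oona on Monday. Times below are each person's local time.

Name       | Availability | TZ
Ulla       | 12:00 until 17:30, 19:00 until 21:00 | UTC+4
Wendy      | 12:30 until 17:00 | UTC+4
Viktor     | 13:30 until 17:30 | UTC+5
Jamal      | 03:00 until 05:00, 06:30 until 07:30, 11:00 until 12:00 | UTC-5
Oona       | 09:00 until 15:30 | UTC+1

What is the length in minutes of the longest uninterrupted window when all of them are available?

90

Ulla in UTC: 08:00-13:30, 15:00-17:00 (subtract 4h to convert from UTC+4).
Wendy in UTC: 08:30-13:00 (subtract 4h to convert from UTC+4).
Viktor in UTC: 08:30-12:30 (subtract 5h to convert from UTC+5).
Jamal in UTC: 08:00-10:00, 11:30-12:30, 16:00-17:00 (add 5h to convert from UTC-5).
Oona in UTC: 08:00-14:30 (subtract 1h to convert from UTC+1).
Ulla ∩ Wendy: 08:30-13:00.
Ulla ∩ Wendy ∩ Viktor: 08:30-12:30.
Ulla ∩ Wendy ∩ Viktor ∩ Jamal: 08:30-10:00, 11:30-12:30.
Ulla ∩ Wendy ∩ Viktor ∩ Jamal ∩ Oona: 08:30-10:00, 11:30-12:30.
The longest is 08:30-10:00 at 90 minutes.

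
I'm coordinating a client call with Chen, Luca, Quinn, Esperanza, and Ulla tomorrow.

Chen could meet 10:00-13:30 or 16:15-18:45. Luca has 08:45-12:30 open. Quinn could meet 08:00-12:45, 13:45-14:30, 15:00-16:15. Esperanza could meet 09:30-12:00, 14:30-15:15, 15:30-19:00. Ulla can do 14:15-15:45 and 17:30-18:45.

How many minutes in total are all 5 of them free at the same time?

0

Chen ∩ Luca: 10:00-12:30.
Chen ∩ Luca ∩ Quinn: 10:00-12:30.
Chen ∩ Luca ∩ Quinn ∩ Esperanza: 10:00-12:00.
Chen ∩ Luca ∩ Quinn ∩ Esperanza ∩ Ulla: ∅.
There is no time when everyone is free.
There is no common window, so the total is 0 minutes.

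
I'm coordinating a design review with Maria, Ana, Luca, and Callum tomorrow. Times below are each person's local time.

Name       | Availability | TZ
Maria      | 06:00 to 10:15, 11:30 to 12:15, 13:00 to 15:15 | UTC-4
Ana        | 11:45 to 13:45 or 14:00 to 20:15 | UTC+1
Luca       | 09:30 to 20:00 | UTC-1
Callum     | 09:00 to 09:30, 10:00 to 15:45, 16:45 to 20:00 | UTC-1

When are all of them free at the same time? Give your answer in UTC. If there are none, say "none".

11:00-12:45, 13:00-14:15, 15:30-16:15, 17:45-19:15

Maria in UTC: 10:00-14:15, 15:30-16:15, 17:00-19:15 (add 4h to convert from UTC-4).
Ana in UTC: 10:45-12:45, 13:00-19:15 (subtract 1h to convert from UTC+1).
Luca in UTC: 10:30-21:00 (add 1h to convert from UTC-1).
Callum in UTC: 10:00-10:30, 11:00-16:45, 17:45-21:00 (add 1h to convert from UTC-1).
Maria ∩ Ana: 10:45-12:45, 13:00-14:15, 15:30-16:15, 17:00-19:15.
Maria ∩ Ana ∩ Luca: 10:45-12:45, 13:00-14:15, 15:30-16:15, 17:00-19:15.
Maria ∩ Ana ∩ Luca ∩ Callum: 11:00-12:45, 13:00-14:15, 15:30-16:15, 17:45-19:15.
So the common availability across everyone is 11:00-12:45, 13:00-14:15, 15:30-16:15, 17:45-19:15.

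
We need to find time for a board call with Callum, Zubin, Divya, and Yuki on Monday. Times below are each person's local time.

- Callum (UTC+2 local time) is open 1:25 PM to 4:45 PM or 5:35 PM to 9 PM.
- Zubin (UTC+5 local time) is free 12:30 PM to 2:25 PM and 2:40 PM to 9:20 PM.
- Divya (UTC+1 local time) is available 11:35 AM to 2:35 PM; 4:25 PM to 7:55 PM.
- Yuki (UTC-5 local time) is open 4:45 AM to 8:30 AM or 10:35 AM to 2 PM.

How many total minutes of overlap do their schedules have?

170

Callum in UTC: 11:25-14:45, 15:35-19:00 (subtract 2h to convert from UTC+2).
Zubin in UTC: 07:30-09:25, 09:40-16:20 (subtract 5h to convert from UTC+5).
Divya in UTC: 10:35-13:35, 15:25-18:55 (subtract 1h to convert from UTC+1).
Yuki in UTC: 09:45-13:30, 15:35-19:00 (add 5h to convert from UTC-5).
Callum ∩ Zubin: 11:25-14:45, 15:35-16:20.
Callum ∩ Zubin ∩ Divya: 11:25-13:35, 15:35-16:20.
Callum ∩ Zubin ∩ Divya ∩ Yuki: 11:25-13:30, 15:35-16:20.
So the common availability across everyone is 11:25-13:30, 15:35-16:20.
Summing the common windows: 125 + 45 = 170 minutes.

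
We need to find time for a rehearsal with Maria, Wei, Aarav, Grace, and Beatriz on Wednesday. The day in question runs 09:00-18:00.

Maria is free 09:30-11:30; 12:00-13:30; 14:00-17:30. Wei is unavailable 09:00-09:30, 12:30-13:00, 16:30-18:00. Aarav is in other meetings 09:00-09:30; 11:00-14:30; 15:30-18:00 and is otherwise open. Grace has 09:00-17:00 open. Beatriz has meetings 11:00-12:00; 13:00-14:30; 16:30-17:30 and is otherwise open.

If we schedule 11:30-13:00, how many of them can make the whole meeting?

1

Maria free: 09:30-11:30, 12:00-13:30, 14:00-17:30.
Wei free: 09:30-12:30, 13:00-16:30 (invert busy blocks within the working day).
Aarav free: 09:30-11:00, 14:30-15:30 (invert busy blocks within the working day).
Grace free: 09:00-17:00.
Beatriz free: 09:00-11:00, 12:00-13:00, 14:30-16:30, 17:30-18:00 (invert busy blocks within the working day).
Grace can make the full 11:30-13:00 slot — that's 1.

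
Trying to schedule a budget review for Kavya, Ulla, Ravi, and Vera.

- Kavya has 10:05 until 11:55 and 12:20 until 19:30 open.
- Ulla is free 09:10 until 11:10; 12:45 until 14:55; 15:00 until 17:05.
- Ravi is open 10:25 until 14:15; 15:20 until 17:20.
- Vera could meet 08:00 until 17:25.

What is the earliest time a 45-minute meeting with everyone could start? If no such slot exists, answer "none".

10:25

Kavya ∩ Ulla: 10:05-11:10, 12:45-14:55, 15:00-17:05.
Kavya ∩ Ulla ∩ Ravi: 10:25-11:10, 12:45-14:15, 15:20-17:05.
Kavya ∩ Ulla ∩ Ravi ∩ Vera: 10:25-11:10, 12:45-14:15, 15:20-17:05.
The first common window of at least 45 minutes is 10:25-11:10, so the earliest start is 10:25.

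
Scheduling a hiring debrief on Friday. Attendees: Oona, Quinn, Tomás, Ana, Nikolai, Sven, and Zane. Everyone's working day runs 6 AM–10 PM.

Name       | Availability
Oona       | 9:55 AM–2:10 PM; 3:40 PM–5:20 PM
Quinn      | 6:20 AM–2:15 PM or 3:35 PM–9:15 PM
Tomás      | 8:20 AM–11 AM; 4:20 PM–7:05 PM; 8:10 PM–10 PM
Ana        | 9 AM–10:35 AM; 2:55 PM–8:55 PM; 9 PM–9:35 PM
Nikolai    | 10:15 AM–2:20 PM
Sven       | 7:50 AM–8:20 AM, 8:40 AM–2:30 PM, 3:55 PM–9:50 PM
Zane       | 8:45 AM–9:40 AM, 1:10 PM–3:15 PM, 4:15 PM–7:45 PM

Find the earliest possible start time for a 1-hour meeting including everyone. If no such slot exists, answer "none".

Oona ∩ Quinn: 09:55-14:10, 15:40-17:20.
Oona ∩ Quinn ∩ Tomás: 09:55-11:00, 16:20-17:20.
Oona ∩ Quinn ∩ Tomás ∩ Ana: 09:55-10:35, 16:20-17:20.
Oona ∩ Quinn ∩ Tomás ∩ Ana ∩ Nikolai: 10:15-10:35.
Oona ∩ Quinn ∩ Tomás ∩ Ana ∩ Nikolai ∩ Sven: 10:15-10:35.
Oona ∩ Quinn ∩ Tomás ∩ Ana ∩ Nikolai ∩ Sven ∩ Zane: ∅.
There is no time when everyone is free.
No common window is at least 60 minutes long.

none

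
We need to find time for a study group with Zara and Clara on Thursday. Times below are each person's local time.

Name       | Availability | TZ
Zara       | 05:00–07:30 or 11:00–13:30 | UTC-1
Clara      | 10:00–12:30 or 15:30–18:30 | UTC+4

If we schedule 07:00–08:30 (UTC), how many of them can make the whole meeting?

Zara in UTC: 06:00-08:30, 12:00-14:30 (add 1h to convert from UTC-1).
Clara in UTC: 06:00-08:30, 11:30-14:30 (subtract 4h to convert from UTC+4).
Zara and Clara can make the full 07:00-08:30 slot — that's 2.

2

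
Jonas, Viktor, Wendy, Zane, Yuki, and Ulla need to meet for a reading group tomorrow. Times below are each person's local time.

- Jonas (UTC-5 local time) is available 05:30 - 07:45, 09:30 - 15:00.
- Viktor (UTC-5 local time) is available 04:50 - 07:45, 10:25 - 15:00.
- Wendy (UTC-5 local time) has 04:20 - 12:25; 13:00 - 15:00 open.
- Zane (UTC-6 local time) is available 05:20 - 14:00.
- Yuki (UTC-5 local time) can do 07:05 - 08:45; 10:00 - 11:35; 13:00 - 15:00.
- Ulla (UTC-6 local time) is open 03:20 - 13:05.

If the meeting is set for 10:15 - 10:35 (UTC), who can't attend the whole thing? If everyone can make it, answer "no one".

Jonas in UTC: 10:30-12:45, 14:30-20:00 (add 5h to convert from UTC-5).
Viktor in UTC: 09:50-12:45, 15:25-20:00 (add 5h to convert from UTC-5).
Wendy in UTC: 09:20-17:25, 18:00-20:00 (add 5h to convert from UTC-5).
Zane in UTC: 11:20-20:00 (add 6h to convert from UTC-6).
Yuki in UTC: 12:05-13:45, 15:00-16:35, 18:00-20:00 (add 5h to convert from UTC-5).
Ulla in UTC: 09:20-19:05 (add 6h to convert from UTC-6).
Jonas: not fully free for 10:15-10:35. Viktor: free for 10:15-10:35. Wendy: free for 10:15-10:35. Zane: not fully free for 10:15-10:35. Yuki: not fully free for 10:15-10:35. Ulla: free for 10:15-10:35.

Jonas, Yuki, Zane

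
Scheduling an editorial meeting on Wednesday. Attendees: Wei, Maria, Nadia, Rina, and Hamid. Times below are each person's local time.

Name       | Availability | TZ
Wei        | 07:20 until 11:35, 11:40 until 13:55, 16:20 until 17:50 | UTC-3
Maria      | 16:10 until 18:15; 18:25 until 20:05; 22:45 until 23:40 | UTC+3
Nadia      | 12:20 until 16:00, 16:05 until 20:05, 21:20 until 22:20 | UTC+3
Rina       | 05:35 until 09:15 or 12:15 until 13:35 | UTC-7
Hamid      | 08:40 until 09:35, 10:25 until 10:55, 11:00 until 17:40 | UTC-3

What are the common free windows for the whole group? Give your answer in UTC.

13:25-13:55, 14:00-14:35, 14:40-15:15, 15:25-16:15

Wei in UTC: 10:20-14:35, 14:40-16:55, 19:20-20:50 (add 3h to convert from UTC-3).
Maria in UTC: 13:10-15:15, 15:25-17:05, 19:45-20:40 (subtract 3h to convert from UTC+3).
Nadia in UTC: 09:20-13:00, 13:05-17:05, 18:20-19:20 (subtract 3h to convert from UTC+3).
Rina in UTC: 12:35-16:15, 19:15-20:35 (add 7h to convert from UTC-7).
Hamid in UTC: 11:40-12:35, 13:25-13:55, 14:00-20:40 (add 3h to convert from UTC-3).
Wei ∩ Maria: 13:10-14:35, 14:40-15:15, 15:25-16:55, 19:45-20:40.
Wei ∩ Maria ∩ Nadia: 13:10-14:35, 14:40-15:15, 15:25-16:55.
Wei ∩ Maria ∩ Nadia ∩ Rina: 13:10-14:35, 14:40-15:15, 15:25-16:15.
Wei ∩ Maria ∩ Nadia ∩ Rina ∩ Hamid: 13:25-13:55, 14:00-14:35, 14:40-15:15, 15:25-16:15.
Those are the intersection windows.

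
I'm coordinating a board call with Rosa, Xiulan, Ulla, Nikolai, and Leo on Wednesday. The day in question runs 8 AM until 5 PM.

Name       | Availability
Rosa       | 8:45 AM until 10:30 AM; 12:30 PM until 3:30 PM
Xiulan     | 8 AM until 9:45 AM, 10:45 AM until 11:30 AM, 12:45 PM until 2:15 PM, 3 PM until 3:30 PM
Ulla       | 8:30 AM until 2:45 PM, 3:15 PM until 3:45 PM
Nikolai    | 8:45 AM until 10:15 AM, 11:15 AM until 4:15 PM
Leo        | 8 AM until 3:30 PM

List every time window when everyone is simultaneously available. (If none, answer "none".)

08:45-09:45, 12:45-14:15, 15:15-15:30

Rosa ∩ Xiulan: 08:45-09:45, 12:45-14:15, 15:00-15:30.
Rosa ∩ Xiulan ∩ Ulla: 08:45-09:45, 12:45-14:15, 15:15-15:30.
Rosa ∩ Xiulan ∩ Ulla ∩ Nikolai: 08:45-09:45, 12:45-14:15, 15:15-15:30.
Rosa ∩ Xiulan ∩ Ulla ∩ Nikolai ∩ Leo: 08:45-09:45, 12:45-14:15, 15:15-15:30.
So the common availability across everyone is 08:45-09:45, 12:45-14:15, 15:15-15:30.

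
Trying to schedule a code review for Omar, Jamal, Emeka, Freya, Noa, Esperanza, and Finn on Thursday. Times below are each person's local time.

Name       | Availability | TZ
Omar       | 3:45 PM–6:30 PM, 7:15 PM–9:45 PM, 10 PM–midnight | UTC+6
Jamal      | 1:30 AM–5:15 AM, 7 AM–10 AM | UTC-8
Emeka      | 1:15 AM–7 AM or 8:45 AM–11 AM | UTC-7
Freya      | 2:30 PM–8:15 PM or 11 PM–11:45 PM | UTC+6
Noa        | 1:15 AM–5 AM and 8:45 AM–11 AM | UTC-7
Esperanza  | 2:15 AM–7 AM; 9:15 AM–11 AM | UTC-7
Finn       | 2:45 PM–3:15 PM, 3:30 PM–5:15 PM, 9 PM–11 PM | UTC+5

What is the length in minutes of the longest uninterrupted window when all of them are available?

Omar in UTC: 09:45-12:30, 13:15-15:45, 16:00-18:00 (subtract 6h to convert from UTC+6).
Jamal in UTC: 09:30-13:15, 15:00-18:00 (add 8h to convert from UTC-8).
Emeka in UTC: 08:15-14:00, 15:45-18:00 (add 7h to convert from UTC-7).
Freya in UTC: 08:30-14:15, 17:00-17:45 (subtract 6h to convert from UTC+6).
Noa in UTC: 08:15-12:00, 15:45-18:00 (add 7h to convert from UTC-7).
Esperanza in UTC: 09:15-14:00, 16:15-18:00 (add 7h to convert from UTC-7).
Finn in UTC: 09:45-10:15, 10:30-12:15, 16:00-18:00 (subtract 5h to convert from UTC+5).
Omar ∩ Jamal: 09:45-12:30, 15:00-15:45, 16:00-18:00.
Omar ∩ Jamal ∩ Emeka: 09:45-12:30, 16:00-18:00.
Omar ∩ Jamal ∩ Emeka ∩ Freya: 09:45-12:30, 17:00-17:45.
Omar ∩ Jamal ∩ Emeka ∩ Freya ∩ Noa: 09:45-12:00, 17:00-17:45.
Omar ∩ Jamal ∩ Emeka ∩ Freya ∩ Noa ∩ Esperanza: 09:45-12:00, 17:00-17:45.
Omar ∩ Jamal ∩ Emeka ∩ Freya ∩ Noa ∩ Esperanza ∩ Finn: 09:45-10:15, 10:30-12:00, 17:00-17:45.
The longest is 10:30-12:00 at 90 minutes.

90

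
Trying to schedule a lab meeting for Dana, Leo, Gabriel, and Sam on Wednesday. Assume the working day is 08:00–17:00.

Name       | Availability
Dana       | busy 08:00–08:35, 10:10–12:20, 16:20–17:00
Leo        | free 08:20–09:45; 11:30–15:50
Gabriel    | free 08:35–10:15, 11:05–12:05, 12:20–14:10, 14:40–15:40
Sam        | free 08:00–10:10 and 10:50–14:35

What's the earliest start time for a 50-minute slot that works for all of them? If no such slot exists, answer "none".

Dana free: 08:35-10:10, 12:20-16:20 (invert busy blocks within the working day).
Leo free: 08:20-09:45, 11:30-15:50.
Gabriel free: 08:35-10:15, 11:05-12:05, 12:20-14:10, 14:40-15:40.
Sam free: 08:00-10:10, 10:50-14:35.
Dana ∩ Leo: 08:35-09:45, 12:20-15:50.
Dana ∩ Leo ∩ Gabriel: 08:35-09:45, 12:20-14:10, 14:40-15:40.
Dana ∩ Leo ∩ Gabriel ∩ Sam: 08:35-09:45, 12:20-14:10.
Those are the intersection windows.
The first common window of at least 50 minutes is 08:35-09:45, so the earliest start is 08:35.

08:35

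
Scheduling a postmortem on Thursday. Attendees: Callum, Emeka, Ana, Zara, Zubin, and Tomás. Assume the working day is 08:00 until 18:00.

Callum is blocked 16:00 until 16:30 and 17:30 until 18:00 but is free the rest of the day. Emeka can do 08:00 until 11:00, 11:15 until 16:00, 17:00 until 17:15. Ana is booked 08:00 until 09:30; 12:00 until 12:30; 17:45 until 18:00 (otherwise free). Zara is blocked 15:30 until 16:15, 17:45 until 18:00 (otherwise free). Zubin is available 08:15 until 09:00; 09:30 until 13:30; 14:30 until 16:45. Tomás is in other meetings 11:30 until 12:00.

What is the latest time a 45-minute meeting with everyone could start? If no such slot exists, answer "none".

14:45

Callum free: 08:00-16:00, 16:30-17:30 (invert busy blocks within the working day).
Emeka free: 08:00-11:00, 11:15-16:00, 17:00-17:15.
Ana free: 09:30-12:00, 12:30-17:45 (invert busy blocks within the working day).
Zara free: 08:00-15:30, 16:15-17:45 (invert busy blocks within the working day).
Zubin free: 08:15-09:00, 09:30-13:30, 14:30-16:45.
Tomás free: 08:00-11:30, 12:00-18:00 (invert busy blocks within the working day).
Callum ∩ Emeka: 08:00-11:00, 11:15-16:00, 17:00-17:15.
Callum ∩ Emeka ∩ Ana: 09:30-11:00, 11:15-12:00, 12:30-16:00, 17:00-17:15.
Callum ∩ Emeka ∩ Ana ∩ Zara: 09:30-11:00, 11:15-12:00, 12:30-15:30, 17:00-17:15.
Callum ∩ Emeka ∩ Ana ∩ Zara ∩ Zubin: 09:30-11:00, 11:15-12:00, 12:30-13:30, 14:30-15:30.
Callum ∩ Emeka ∩ Ana ∩ Zara ∩ Zubin ∩ Tomás: 09:30-11:00, 11:15-11:30, 12:30-13:30, 14:30-15:30.
The last common window of at least 45 minutes is 14:30-15:30; a 45-minute meeting can start as late as 14:45 and still end by 15:30.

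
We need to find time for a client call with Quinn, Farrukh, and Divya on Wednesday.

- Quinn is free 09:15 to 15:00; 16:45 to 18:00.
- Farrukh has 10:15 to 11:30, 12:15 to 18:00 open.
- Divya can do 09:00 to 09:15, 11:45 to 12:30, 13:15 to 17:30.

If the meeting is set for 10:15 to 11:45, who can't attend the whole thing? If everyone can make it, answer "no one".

Quinn: free for 10:15-11:45. Farrukh: not fully free for 10:15-11:45. Divya: not fully free for 10:15-11:45.

Divya, Farrukh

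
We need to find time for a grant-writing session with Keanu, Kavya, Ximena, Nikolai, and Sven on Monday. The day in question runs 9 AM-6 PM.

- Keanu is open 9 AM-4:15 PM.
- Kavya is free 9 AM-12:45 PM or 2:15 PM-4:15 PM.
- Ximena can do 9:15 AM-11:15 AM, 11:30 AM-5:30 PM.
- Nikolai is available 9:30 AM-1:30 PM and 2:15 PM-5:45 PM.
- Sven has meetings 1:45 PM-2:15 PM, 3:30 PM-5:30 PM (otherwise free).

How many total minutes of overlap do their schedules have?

255

Keanu free: 09:00-16:15.
Kavya free: 09:00-12:45, 14:15-16:15.
Ximena free: 09:15-11:15, 11:30-17:30.
Nikolai free: 09:30-13:30, 14:15-17:45.
Sven free: 09:00-13:45, 14:15-15:30, 17:30-18:00 (invert busy blocks within the working day).
Keanu ∩ Kavya: 09:00-12:45, 14:15-16:15.
Keanu ∩ Kavya ∩ Ximena: 09:15-11:15, 11:30-12:45, 14:15-16:15.
Keanu ∩ Kavya ∩ Ximena ∩ Nikolai: 09:30-11:15, 11:30-12:45, 14:15-16:15.
Keanu ∩ Kavya ∩ Ximena ∩ Nikolai ∩ Sven: 09:30-11:15, 11:30-12:45, 14:15-15:30.
Summing the common windows: 105 + 75 + 75 = 255 minutes.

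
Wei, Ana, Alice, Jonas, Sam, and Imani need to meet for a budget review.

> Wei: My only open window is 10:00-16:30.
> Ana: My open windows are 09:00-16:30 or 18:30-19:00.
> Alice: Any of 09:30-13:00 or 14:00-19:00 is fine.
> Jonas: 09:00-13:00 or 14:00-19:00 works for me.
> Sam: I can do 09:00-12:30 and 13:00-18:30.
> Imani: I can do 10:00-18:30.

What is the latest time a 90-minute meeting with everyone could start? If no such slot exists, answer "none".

15:00

Wei ∩ Ana: 10:00-16:30.
Wei ∩ Ana ∩ Alice: 10:00-13:00, 14:00-16:30.
Wei ∩ Ana ∩ Alice ∩ Jonas: 10:00-13:00, 14:00-16:30.
Wei ∩ Ana ∩ Alice ∩ Jonas ∩ Sam: 10:00-12:30, 14:00-16:30.
Wei ∩ Ana ∩ Alice ∩ Jonas ∩ Sam ∩ Imani: 10:00-12:30, 14:00-16:30.
The last common window of at least 90 minutes is 14:00-16:30; a 90-minute meeting can start as late as 15:00 and still end by 16:30.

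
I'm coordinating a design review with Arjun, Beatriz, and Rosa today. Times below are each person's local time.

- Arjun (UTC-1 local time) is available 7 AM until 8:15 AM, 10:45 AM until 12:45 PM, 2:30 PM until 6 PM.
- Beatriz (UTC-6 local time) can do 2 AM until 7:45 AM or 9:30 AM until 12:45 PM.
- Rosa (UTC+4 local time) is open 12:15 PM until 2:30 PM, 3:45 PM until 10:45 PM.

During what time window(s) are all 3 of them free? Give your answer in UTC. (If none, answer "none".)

Arjun in UTC: 08:00-09:15, 11:45-13:45, 15:30-19:00 (add 1h to convert from UTC-1).
Beatriz in UTC: 08:00-13:45, 15:30-18:45 (add 6h to convert from UTC-6).
Rosa in UTC: 08:15-10:30, 11:45-18:45 (subtract 4h to convert from UTC+4).
Arjun ∩ Beatriz: 08:00-09:15, 11:45-13:45, 15:30-18:45.
Arjun ∩ Beatriz ∩ Rosa: 08:15-09:15, 11:45-13:45, 15:30-18:45.

08:15-09:15, 11:45-13:45, 15:30-18:45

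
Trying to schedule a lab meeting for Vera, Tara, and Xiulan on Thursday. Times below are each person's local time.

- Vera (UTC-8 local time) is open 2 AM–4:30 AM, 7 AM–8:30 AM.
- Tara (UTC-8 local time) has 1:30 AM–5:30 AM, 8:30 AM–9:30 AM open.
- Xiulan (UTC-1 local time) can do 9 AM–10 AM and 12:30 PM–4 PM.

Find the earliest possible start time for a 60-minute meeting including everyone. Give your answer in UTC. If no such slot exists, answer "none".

10:00

Vera in UTC: 10:00-12:30, 15:00-16:30 (add 8h to convert from UTC-8).
Tara in UTC: 09:30-13:30, 16:30-17:30 (add 8h to convert from UTC-8).
Xiulan in UTC: 10:00-11:00, 13:30-17:00 (add 1h to convert from UTC-1).
Vera ∩ Tara: 10:00-12:30.
Vera ∩ Tara ∩ Xiulan: 10:00-11:00.
Those are the intersection windows.
The first common window of at least 60 minutes is 10:00-11:00, so the earliest start is 10:00.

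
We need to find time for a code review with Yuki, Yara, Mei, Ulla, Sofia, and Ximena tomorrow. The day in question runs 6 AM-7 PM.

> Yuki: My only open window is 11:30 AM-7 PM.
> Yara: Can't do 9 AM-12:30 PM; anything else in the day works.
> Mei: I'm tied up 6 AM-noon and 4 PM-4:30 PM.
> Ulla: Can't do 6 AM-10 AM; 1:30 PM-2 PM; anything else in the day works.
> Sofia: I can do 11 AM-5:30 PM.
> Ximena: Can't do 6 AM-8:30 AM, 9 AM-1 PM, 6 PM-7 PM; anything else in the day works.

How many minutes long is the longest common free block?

Yuki free: 11:30-19:00.
Yara free: 06:00-09:00, 12:30-19:00 (invert busy blocks within the working day).
Mei free: 12:00-16:00, 16:30-19:00 (invert busy blocks within the working day).
Ulla free: 10:00-13:30, 14:00-19:00 (invert busy blocks within the working day).
Sofia free: 11:00-17:30.
Ximena free: 08:30-09:00, 13:00-18:00 (invert busy blocks within the working day).
Yuki ∩ Yara: 12:30-19:00.
Yuki ∩ Yara ∩ Mei: 12:30-16:00, 16:30-19:00.
Yuki ∩ Yara ∩ Mei ∩ Ulla: 12:30-13:30, 14:00-16:00, 16:30-19:00.
Yuki ∩ Yara ∩ Mei ∩ Ulla ∩ Sofia: 12:30-13:30, 14:00-16:00, 16:30-17:30.
Yuki ∩ Yara ∩ Mei ∩ Ulla ∩ Sofia ∩ Ximena: 13:00-13:30, 14:00-16:00, 16:30-17:30.
The longest is 14:00-16:00 at 120 minutes.

120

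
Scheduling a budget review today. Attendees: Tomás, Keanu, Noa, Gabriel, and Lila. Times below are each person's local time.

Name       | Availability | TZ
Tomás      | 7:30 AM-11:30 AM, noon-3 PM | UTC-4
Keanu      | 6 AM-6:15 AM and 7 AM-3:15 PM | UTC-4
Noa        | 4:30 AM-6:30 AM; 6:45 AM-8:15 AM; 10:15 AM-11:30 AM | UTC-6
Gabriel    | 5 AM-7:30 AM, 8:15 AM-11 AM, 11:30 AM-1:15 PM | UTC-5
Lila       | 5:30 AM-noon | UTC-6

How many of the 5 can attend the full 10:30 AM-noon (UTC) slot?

2

Tomás in UTC: 11:30-15:30, 16:00-19:00 (add 4h to convert from UTC-4).
Keanu in UTC: 10:00-10:15, 11:00-19:15 (add 4h to convert from UTC-4).
Noa in UTC: 10:30-12:30, 12:45-14:15, 16:15-17:30 (add 6h to convert from UTC-6).
Gabriel in UTC: 10:00-12:30, 13:15-16:00, 16:30-18:15 (add 5h to convert from UTC-5).
Lila in UTC: 11:30-18:00 (add 6h to convert from UTC-6).
Noa and Gabriel can make the full 10:30-12:00 slot — that's 2.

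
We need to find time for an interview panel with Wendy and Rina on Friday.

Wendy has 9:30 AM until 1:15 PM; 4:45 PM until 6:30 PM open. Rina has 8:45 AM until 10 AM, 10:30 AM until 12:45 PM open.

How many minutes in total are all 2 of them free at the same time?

Wendy ∩ Rina: 09:30-10:00, 10:30-12:45.
Summing the common windows: 30 + 135 = 165 minutes.

165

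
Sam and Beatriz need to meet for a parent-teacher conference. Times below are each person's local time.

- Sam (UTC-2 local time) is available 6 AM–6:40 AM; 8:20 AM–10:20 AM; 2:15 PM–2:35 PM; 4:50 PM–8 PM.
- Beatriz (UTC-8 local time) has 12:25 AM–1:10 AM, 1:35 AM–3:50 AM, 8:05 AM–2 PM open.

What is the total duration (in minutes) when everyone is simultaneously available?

Sam in UTC: 08:00-08:40, 10:20-12:20, 16:15-16:35, 18:50-22:00 (add 2h to convert from UTC-2).
Beatriz in UTC: 08:25-09:10, 09:35-11:50, 16:05-22:00 (add 8h to convert from UTC-8).
Sam ∩ Beatriz: 08:25-08:40, 10:20-11:50, 16:15-16:35, 18:50-22:00.
Summing the common windows: 15 + 90 + 20 + 190 = 315 minutes.

315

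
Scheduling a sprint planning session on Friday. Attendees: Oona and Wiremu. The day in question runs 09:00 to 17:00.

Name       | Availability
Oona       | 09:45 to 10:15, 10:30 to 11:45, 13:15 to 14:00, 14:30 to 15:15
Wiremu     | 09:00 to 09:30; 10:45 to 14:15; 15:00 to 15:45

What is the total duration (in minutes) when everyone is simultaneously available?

120

Oona ∩ Wiremu: 10:45-11:45, 13:15-14:00, 15:00-15:15.
So the common availability across everyone is 10:45-11:45, 13:15-14:00, 15:00-15:15.
Summing the common windows: 60 + 45 + 15 = 120 minutes.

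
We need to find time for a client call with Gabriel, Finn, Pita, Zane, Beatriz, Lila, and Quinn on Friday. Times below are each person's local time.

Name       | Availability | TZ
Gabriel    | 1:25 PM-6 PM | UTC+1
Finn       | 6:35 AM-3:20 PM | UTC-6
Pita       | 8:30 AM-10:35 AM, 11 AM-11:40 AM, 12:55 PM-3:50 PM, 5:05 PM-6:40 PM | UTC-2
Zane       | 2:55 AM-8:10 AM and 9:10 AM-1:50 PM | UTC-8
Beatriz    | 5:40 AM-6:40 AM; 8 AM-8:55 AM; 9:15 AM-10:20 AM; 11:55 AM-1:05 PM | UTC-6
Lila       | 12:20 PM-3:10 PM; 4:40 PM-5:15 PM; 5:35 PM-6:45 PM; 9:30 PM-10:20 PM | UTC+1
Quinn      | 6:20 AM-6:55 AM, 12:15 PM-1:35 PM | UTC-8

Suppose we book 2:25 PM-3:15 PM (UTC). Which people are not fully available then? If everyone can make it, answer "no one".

Gabriel in UTC: 12:25-17:00 (subtract 1h to convert from UTC+1).
Finn in UTC: 12:35-21:20 (add 6h to convert from UTC-6).
Pita in UTC: 10:30-12:35, 13:00-13:40, 14:55-17:50, 19:05-20:40 (add 2h to convert from UTC-2).
Zane in UTC: 10:55-16:10, 17:10-21:50 (add 8h to convert from UTC-8).
Beatriz in UTC: 11:40-12:40, 14:00-14:55, 15:15-16:20, 17:55-19:05 (add 6h to convert from UTC-6).
Lila in UTC: 11:20-14:10, 15:40-16:15, 16:35-17:45, 20:30-21:20 (subtract 1h to convert from UTC+1).
Quinn in UTC: 14:20-14:55, 20:15-21:35 (add 8h to convert from UTC-8).
Gabriel: free for 14:25-15:15. Finn: free for 14:25-15:15. Pita: not fully free for 14:25-15:15. Zane: free for 14:25-15:15. Beatriz: not fully free for 14:25-15:15. Lila: not fully free for 14:25-15:15. Quinn: not fully free for 14:25-15:15.

Beatriz, Lila, Pita, Quinn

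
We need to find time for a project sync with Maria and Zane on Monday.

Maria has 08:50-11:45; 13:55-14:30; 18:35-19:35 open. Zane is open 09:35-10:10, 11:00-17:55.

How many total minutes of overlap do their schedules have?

Maria ∩ Zane: 09:35-10:10, 11:00-11:45, 13:55-14:30.
Those are the intersection windows.
Summing the common windows: 35 + 45 + 35 = 115 minutes.

115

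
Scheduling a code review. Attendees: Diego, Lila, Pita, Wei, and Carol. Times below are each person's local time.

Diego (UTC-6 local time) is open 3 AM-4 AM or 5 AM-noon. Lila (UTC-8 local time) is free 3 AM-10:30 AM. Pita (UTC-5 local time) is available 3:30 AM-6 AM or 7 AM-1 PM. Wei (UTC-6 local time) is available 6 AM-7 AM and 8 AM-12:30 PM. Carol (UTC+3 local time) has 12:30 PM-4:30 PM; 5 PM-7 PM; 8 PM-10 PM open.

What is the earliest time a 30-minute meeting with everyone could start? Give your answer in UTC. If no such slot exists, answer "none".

Diego in UTC: 09:00-10:00, 11:00-18:00 (add 6h to convert from UTC-6).
Lila in UTC: 11:00-18:30 (add 8h to convert from UTC-8).
Pita in UTC: 08:30-11:00, 12:00-18:00 (add 5h to convert from UTC-5).
Wei in UTC: 12:00-13:00, 14:00-18:30 (add 6h to convert from UTC-6).
Carol in UTC: 09:30-13:30, 14:00-16:00, 17:00-19:00 (subtract 3h to convert from UTC+3).
Diego ∩ Lila: 11:00-18:00.
Diego ∩ Lila ∩ Pita: 12:00-18:00.
Diego ∩ Lila ∩ Pita ∩ Wei: 12:00-13:00, 14:00-18:00.
Diego ∩ Lila ∩ Pita ∩ Wei ∩ Carol: 12:00-13:00, 14:00-16:00, 17:00-18:00.
The first common window of at least 30 minutes is 12:00-13:00, so the earliest start is 12:00.

12:00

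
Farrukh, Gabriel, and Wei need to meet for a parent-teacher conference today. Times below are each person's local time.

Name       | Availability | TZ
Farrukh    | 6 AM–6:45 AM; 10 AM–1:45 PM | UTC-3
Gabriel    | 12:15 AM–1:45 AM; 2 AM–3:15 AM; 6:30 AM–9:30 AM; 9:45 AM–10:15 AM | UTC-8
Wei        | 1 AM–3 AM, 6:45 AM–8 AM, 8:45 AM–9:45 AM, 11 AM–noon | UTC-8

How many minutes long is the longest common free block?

75

Farrukh in UTC: 09:00-09:45, 13:00-16:45 (add 3h to convert from UTC-3).
Gabriel in UTC: 08:15-09:45, 10:00-11:15, 14:30-17:30, 17:45-18:15 (add 8h to convert from UTC-8).
Wei in UTC: 09:00-11:00, 14:45-16:00, 16:45-17:45, 19:00-20:00 (add 8h to convert from UTC-8).
Farrukh ∩ Gabriel: 09:00-09:45, 14:30-16:45.
Farrukh ∩ Gabriel ∩ Wei: 09:00-09:45, 14:45-16:00.
Those are the intersection windows.
The longest is 14:45-16:00 at 75 minutes.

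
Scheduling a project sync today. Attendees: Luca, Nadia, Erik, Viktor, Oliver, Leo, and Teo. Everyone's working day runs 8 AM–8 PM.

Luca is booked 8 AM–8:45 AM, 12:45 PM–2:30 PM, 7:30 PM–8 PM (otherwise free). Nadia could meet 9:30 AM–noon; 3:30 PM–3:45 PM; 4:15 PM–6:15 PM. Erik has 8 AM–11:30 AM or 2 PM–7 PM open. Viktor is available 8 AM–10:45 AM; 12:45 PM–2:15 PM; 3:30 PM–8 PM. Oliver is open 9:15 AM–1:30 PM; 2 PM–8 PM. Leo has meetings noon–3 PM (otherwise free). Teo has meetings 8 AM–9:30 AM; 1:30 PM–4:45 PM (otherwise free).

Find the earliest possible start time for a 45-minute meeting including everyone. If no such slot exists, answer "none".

Luca free: 08:45-12:45, 14:30-19:30 (invert busy blocks within the working day).
Nadia free: 09:30-12:00, 15:30-15:45, 16:15-18:15.
Erik free: 08:00-11:30, 14:00-19:00.
Viktor free: 08:00-10:45, 12:45-14:15, 15:30-20:00.
Oliver free: 09:15-13:30, 14:00-20:00.
Leo free: 08:00-12:00, 15:00-20:00 (invert busy blocks within the working day).
Teo free: 09:30-13:30, 16:45-20:00 (invert busy blocks within the working day).
Luca ∩ Nadia: 09:30-12:00, 15:30-15:45, 16:15-18:15.
Luca ∩ Nadia ∩ Erik: 09:30-11:30, 15:30-15:45, 16:15-18:15.
Luca ∩ Nadia ∩ Erik ∩ Viktor: 09:30-10:45, 15:30-15:45, 16:15-18:15.
Luca ∩ Nadia ∩ Erik ∩ Viktor ∩ Oliver: 09:30-10:45, 15:30-15:45, 16:15-18:15.
Luca ∩ Nadia ∩ Erik ∩ Viktor ∩ Oliver ∩ Leo: 09:30-10:45, 15:30-15:45, 16:15-18:15.
Luca ∩ Nadia ∩ Erik ∩ Viktor ∩ Oliver ∩ Leo ∩ Teo: 09:30-10:45, 16:45-18:15.
Those are the intersection windows.
The first common window of at least 45 minutes is 09:30-10:45, so the earliest start is 09:30.

09:30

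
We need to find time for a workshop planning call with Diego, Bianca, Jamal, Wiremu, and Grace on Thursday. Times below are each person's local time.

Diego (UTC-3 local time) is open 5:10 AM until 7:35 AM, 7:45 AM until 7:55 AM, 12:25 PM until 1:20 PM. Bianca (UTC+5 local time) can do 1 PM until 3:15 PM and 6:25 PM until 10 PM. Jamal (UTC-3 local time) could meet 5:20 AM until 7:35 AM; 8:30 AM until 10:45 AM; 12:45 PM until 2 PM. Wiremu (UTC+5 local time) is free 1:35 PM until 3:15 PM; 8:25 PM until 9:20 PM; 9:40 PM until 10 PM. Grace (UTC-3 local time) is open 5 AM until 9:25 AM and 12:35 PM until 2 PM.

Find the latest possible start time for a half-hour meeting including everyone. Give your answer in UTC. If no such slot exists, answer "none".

Diego in UTC: 08:10-10:35, 10:45-10:55, 15:25-16:20 (add 3h to convert from UTC-3).
Bianca in UTC: 08:00-10:15, 13:25-17:00 (subtract 5h to convert from UTC+5).
Jamal in UTC: 08:20-10:35, 11:30-13:45, 15:45-17:00 (add 3h to convert from UTC-3).
Wiremu in UTC: 08:35-10:15, 15:25-16:20, 16:40-17:00 (subtract 5h to convert from UTC+5).
Grace in UTC: 08:00-12:25, 15:35-17:00 (add 3h to convert from UTC-3).
Diego ∩ Bianca: 08:10-10:15, 15:25-16:20.
Diego ∩ Bianca ∩ Jamal: 08:20-10:15, 15:45-16:20.
Diego ∩ Bianca ∩ Jamal ∩ Wiremu: 08:35-10:15, 15:45-16:20.
Diego ∩ Bianca ∩ Jamal ∩ Wiremu ∩ Grace: 08:35-10:15, 15:45-16:20.
The last common window of at least 30 minutes is 15:45-16:20; a 30-minute meeting can start as late as 15:50 and still end by 16:20.

15:50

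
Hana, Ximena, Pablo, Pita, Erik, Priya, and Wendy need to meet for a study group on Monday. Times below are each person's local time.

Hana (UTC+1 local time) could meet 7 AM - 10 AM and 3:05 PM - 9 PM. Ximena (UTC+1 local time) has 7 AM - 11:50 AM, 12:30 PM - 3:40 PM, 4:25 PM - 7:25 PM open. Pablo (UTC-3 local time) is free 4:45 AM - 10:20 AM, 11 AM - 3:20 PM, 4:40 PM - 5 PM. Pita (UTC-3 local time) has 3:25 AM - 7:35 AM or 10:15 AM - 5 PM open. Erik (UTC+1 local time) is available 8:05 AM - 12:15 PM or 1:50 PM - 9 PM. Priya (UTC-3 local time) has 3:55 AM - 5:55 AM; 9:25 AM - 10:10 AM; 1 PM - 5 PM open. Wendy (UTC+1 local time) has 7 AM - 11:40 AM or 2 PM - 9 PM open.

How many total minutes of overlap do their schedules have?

Hana in UTC: 06:00-09:00, 14:05-20:00 (subtract 1h to convert from UTC+1).
Ximena in UTC: 06:00-10:50, 11:30-14:40, 15:25-18:25 (subtract 1h to convert from UTC+1).
Pablo in UTC: 07:45-13:20, 14:00-18:20, 19:40-20:00 (add 3h to convert from UTC-3).
Pita in UTC: 06:25-10:35, 13:15-20:00 (add 3h to convert from UTC-3).
Erik in UTC: 07:05-11:15, 12:50-20:00 (subtract 1h to convert from UTC+1).
Priya in UTC: 06:55-08:55, 12:25-13:10, 16:00-20:00 (add 3h to convert from UTC-3).
Wendy in UTC: 06:00-10:40, 13:00-20:00 (subtract 1h to convert from UTC+1).
Hana ∩ Ximena: 06:00-09:00, 14:05-14:40, 15:25-18:25.
Hana ∩ Ximena ∩ Pablo: 07:45-09:00, 14:05-14:40, 15:25-18:20.
Hana ∩ Ximena ∩ Pablo ∩ Pita: 07:45-09:00, 14:05-14:40, 15:25-18:20.
Hana ∩ Ximena ∩ Pablo ∩ Pita ∩ Erik: 07:45-09:00, 14:05-14:40, 15:25-18:20.
Hana ∩ Ximena ∩ Pablo ∩ Pita ∩ Erik ∩ Priya: 07:45-08:55, 16:00-18:20.
Hana ∩ Ximena ∩ Pablo ∩ Pita ∩ Erik ∩ Priya ∩ Wendy: 07:45-08:55, 16:00-18:20.
Summing the common windows: 70 + 140 = 210 minutes.

210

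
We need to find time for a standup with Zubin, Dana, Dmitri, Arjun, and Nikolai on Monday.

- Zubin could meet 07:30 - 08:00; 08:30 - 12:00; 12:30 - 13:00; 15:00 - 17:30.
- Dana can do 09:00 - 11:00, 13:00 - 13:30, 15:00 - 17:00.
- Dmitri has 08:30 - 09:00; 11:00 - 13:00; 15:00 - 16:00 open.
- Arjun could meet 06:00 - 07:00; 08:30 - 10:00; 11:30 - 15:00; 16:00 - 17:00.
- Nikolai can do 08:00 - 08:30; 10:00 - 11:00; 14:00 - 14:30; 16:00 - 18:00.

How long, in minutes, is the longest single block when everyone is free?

0

Zubin ∩ Dana: 09:00-11:00, 15:00-17:00.
Zubin ∩ Dana ∩ Dmitri: 15:00-16:00.
Zubin ∩ Dana ∩ Dmitri ∩ Arjun: ∅.
Zubin ∩ Dana ∩ Dmitri ∩ Arjun ∩ Nikolai: ∅.
There is no time when everyone is free.
No common window exists, so the longest block is 0 minutes.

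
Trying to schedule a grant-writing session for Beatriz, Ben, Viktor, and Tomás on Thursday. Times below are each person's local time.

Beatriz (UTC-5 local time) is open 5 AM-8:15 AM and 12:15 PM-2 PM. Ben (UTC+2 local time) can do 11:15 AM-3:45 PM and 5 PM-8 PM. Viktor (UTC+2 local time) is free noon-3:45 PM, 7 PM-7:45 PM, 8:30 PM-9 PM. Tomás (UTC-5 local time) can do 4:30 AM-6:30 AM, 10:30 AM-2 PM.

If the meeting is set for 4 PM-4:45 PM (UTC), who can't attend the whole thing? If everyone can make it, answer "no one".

Beatriz, Viktor

Beatriz in UTC: 10:00-13:15, 17:15-19:00 (add 5h to convert from UTC-5).
Ben in UTC: 09:15-13:45, 15:00-18:00 (subtract 2h to convert from UTC+2).
Viktor in UTC: 10:00-13:45, 17:00-17:45, 18:30-19:00 (subtract 2h to convert from UTC+2).
Tomás in UTC: 09:30-11:30, 15:30-19:00 (add 5h to convert from UTC-5).
Beatriz: not fully free for 16:00-16:45. Ben: free for 16:00-16:45. Viktor: not fully free for 16:00-16:45. Tomás: free for 16:00-16:45.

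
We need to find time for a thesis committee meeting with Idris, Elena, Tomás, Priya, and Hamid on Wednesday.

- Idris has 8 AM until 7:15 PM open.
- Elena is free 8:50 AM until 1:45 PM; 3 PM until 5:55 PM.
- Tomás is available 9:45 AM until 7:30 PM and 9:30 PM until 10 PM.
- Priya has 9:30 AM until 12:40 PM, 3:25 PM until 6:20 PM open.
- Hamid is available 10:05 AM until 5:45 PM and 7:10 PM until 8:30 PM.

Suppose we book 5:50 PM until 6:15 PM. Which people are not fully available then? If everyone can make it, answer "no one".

Elena, Hamid

Idris: free for 17:50-18:15. Elena: not fully free for 17:50-18:15. Tomás: free for 17:50-18:15. Priya: free for 17:50-18:15. Hamid: not fully free for 17:50-18:15.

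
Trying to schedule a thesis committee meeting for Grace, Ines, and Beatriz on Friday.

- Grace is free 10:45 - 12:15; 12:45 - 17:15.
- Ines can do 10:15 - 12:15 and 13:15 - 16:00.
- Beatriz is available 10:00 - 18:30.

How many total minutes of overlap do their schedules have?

Grace ∩ Ines: 10:45-12:15, 13:15-16:00.
Grace ∩ Ines ∩ Beatriz: 10:45-12:15, 13:15-16:00.
Summing the common windows: 90 + 165 = 255 minutes.

255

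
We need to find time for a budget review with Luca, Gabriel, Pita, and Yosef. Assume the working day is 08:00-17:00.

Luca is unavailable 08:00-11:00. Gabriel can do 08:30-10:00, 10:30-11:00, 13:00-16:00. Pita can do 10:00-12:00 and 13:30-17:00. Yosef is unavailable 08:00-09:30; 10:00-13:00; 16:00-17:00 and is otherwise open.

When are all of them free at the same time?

Luca free: 11:00-17:00 (invert busy blocks within the working day).
Gabriel free: 08:30-10:00, 10:30-11:00, 13:00-16:00.
Pita free: 10:00-12:00, 13:30-17:00.
Yosef free: 09:30-10:00, 13:00-16:00 (invert busy blocks within the working day).
Luca ∩ Gabriel: 13:00-16:00.
Luca ∩ Gabriel ∩ Pita: 13:30-16:00.
Luca ∩ Gabriel ∩ Pita ∩ Yosef: 13:30-16:00.

13:30-16:00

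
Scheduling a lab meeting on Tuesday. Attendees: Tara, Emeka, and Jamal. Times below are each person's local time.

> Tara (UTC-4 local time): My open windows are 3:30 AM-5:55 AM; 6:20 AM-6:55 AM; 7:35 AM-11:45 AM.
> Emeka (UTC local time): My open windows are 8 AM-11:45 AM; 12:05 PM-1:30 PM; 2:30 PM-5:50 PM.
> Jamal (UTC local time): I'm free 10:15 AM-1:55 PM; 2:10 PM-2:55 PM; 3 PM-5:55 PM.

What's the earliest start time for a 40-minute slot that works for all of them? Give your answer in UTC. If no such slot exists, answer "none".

12:05

Tara in UTC: 07:30-09:55, 10:20-10:55, 11:35-15:45 (add 4h to convert from UTC-4).
Emeka in UTC: 08:00-11:45, 12:05-13:30, 14:30-17:50.
Jamal in UTC: 10:15-13:55, 14:10-14:55, 15:00-17:55.
Tara ∩ Emeka: 08:00-09:55, 10:20-10:55, 11:35-11:45, 12:05-13:30, 14:30-15:45.
Tara ∩ Emeka ∩ Jamal: 10:20-10:55, 11:35-11:45, 12:05-13:30, 14:30-14:55, 15:00-15:45.
The first common window of at least 40 minutes is 12:05-13:30, so the earliest start is 12:05.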